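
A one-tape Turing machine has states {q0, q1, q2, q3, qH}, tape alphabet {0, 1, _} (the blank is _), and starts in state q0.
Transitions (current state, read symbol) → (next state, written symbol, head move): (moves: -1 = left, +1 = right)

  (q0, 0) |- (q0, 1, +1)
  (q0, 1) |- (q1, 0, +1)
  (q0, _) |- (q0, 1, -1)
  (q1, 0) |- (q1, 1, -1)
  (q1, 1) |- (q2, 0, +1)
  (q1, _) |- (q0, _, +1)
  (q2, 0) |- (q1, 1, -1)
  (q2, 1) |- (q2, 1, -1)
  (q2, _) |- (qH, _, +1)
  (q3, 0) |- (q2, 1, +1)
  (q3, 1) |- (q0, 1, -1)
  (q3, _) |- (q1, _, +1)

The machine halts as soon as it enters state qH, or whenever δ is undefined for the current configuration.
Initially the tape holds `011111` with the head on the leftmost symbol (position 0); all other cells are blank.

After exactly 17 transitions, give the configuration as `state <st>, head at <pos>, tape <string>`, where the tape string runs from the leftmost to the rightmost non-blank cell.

q0 | _[0]11111   read 0 → write 1, move +1, go to q0
q0 | _1[1]1111   read 1 → write 0, move +1, go to q1
q1 | _10[1]111   read 1 → write 0, move +1, go to q2
q2 | _100[1]11   read 1 → write 1, move -1, go to q2
q2 | _10[0]111   read 0 → write 1, move -1, go to q1
q1 | _1[0]1111   read 0 → write 1, move -1, go to q1
q1 | _[1]11111   read 1 → write 0, move +1, go to q2
q2 | _0[1]1111   read 1 → write 1, move -1, go to q2
q2 | _[0]11111   read 0 → write 1, move -1, go to q1
q1 | [_]111111   read _ → write _, move +1, go to q0
q0 | _[1]11111   read 1 → write 0, move +1, go to q1
q1 | _0[1]1111   read 1 → write 0, move +1, go to q2
q2 | _00[1]111   read 1 → write 1, move -1, go to q2
q2 | _0[0]1111   read 0 → write 1, move -1, go to q1
q1 | _[0]11111   read 0 → write 1, move -1, go to q1
q1 | [_]111111   read _ → write _, move +1, go to q0
q0 | _[1]11111   read 1 → write 0, move +1, go to q1
q1 | _0[1]1111
After 17 steps: state q1, head at 1, tape 011111.

state q1, head at 1, tape 011111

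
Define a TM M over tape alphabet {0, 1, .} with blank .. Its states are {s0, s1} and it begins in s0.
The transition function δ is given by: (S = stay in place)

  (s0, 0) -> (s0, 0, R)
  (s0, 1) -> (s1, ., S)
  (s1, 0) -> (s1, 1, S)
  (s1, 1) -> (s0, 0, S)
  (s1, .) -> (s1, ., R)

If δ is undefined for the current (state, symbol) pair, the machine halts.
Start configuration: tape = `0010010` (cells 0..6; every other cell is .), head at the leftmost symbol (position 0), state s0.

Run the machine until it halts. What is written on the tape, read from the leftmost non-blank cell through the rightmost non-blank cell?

00.00.0

s0 | [0]010010.   read 0 → write 0, move R, go to s0
s0 | 0[0]10010.   read 0 → write 0, move R, go to s0
s0 | 00[1]0010.   read 1 → write ., move S, go to s1
s1 | 00[.]0010.   read . → write ., move R, go to s1
s1 | 00.[0]010.   read 0 → write 1, move S, go to s1
s1 | 00.[1]010.   read 1 → write 0, move S, go to s0
s0 | 00.[0]010.   read 0 → write 0, move R, go to s0
s0 | 00.0[0]10.   read 0 → write 0, move R, go to s0
s0 | 00.00[1]0.   read 1 → write ., move S, go to s1
s1 | 00.00[.]0.   read . → write ., move R, go to s1
s1 | 00.00.[0].   read 0 → write 1, move S, go to s1
s1 | 00.00.[1].   read 1 → write 0, move S, go to s0
s0 | 00.00.[0].   read 0 → write 0, move R, go to s0
s0 | 00.00.0[.]
The non-blank tape span at halt is 00.00.0.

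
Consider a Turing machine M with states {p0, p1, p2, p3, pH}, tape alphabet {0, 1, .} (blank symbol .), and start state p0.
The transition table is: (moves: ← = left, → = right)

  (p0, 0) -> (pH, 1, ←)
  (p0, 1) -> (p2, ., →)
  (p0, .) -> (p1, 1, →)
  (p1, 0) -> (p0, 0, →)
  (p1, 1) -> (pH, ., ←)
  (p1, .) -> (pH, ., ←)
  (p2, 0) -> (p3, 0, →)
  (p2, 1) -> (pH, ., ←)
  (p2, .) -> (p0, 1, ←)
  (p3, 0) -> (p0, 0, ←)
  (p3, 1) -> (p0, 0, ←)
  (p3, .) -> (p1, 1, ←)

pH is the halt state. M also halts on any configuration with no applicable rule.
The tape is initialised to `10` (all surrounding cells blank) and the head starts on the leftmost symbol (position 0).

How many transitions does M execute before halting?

state=p0 head=0 tape=[1]0..   (p0,1)→(p2,.,→)
state=p2 head=1 tape=.[0]..   (p2,0)→(p3,0,→)
state=p3 head=2 tape=.0[.].   (p3,.)→(p1,1,←)
state=p1 head=1 tape=.[0]1.   (p1,0)→(p0,0,→)
state=p0 head=2 tape=.0[1].   (p0,1)→(p2,.,→)
state=p2 head=3 tape=.0.[.]   (p2,.)→(p0,1,←)
state=p0 head=2 tape=.0[.]1   (p0,.)→(p1,1,→)
state=p1 head=3 tape=.01[1]   (p1,1)→(pH,.,←)
state=pH head=2 tape=.0[1].
M halts after 8 transitions.

8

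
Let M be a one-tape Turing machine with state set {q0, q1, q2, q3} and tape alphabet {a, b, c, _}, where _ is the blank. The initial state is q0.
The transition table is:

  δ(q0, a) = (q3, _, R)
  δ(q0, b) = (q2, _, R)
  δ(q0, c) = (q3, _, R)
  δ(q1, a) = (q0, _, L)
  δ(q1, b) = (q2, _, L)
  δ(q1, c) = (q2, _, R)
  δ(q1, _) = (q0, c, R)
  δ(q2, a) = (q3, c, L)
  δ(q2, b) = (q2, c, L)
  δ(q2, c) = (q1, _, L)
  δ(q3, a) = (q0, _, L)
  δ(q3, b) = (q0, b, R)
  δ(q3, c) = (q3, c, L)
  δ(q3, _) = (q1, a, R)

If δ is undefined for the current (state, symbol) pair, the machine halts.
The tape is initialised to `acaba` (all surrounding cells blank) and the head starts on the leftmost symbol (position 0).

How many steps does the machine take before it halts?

8

state=q0 head=0 tape=[a]caba   (q0,a)→(q3,_,R)
state=q3 head=1 tape=_[c]aba   (q3,c)→(q3,c,L)
state=q3 head=0 tape=[_]caba   (q3,_)→(q1,a,R)
state=q1 head=1 tape=a[c]aba   (q1,c)→(q2,_,R)
state=q2 head=2 tape=a_[a]ba   (q2,a)→(q3,c,L)
state=q3 head=1 tape=a[_]cba   (q3,_)→(q1,a,R)
state=q1 head=2 tape=aa[c]ba   (q1,c)→(q2,_,R)
state=q2 head=3 tape=aa_[b]a   (q2,b)→(q2,c,L)
state=q2 head=2 tape=aa[_]ca
M halts after 8 transitions.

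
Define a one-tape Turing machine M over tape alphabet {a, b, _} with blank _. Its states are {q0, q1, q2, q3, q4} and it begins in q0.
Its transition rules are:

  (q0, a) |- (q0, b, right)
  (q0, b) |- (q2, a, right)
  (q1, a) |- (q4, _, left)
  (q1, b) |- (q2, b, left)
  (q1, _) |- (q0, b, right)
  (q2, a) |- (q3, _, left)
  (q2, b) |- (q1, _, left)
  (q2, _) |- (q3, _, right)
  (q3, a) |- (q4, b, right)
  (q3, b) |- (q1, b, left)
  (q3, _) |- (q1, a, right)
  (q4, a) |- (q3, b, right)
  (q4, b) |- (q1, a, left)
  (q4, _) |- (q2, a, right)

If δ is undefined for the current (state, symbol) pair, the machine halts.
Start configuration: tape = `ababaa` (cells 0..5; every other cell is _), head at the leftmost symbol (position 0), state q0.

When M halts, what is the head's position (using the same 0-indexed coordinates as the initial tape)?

7

state=q0 head=0 tape=_[a]babaa__   (q0,a)→(q0,b,right)
state=q0 head=1 tape=_b[b]abaa__   (q0,b)→(q2,a,right)
state=q2 head=2 tape=_ba[a]baa__   (q2,a)→(q3,_,left)
state=q3 head=1 tape=_b[a]_baa__   (q3,a)→(q4,b,right)
state=q4 head=2 tape=_bb[_]baa__   (q4,_)→(q2,a,right)
state=q2 head=3 tape=_bba[b]aa__   (q2,b)→(q1,_,left)
state=q1 head=2 tape=_bb[a]_aa__   (q1,a)→(q4,_,left)
state=q4 head=1 tape=_b[b]__aa__   (q4,b)→(q1,a,left)
state=q1 head=0 tape=_[b]a__aa__   (q1,b)→(q2,b,left)
state=q2 head=-1 tape=[_]ba__aa__   (q2,_)→(q3,_,right)
state=q3 head=0 tape=_[b]a__aa__   (q3,b)→(q1,b,left)
state=q1 head=-1 tape=[_]ba__aa__   (q1,_)→(q0,b,right)
state=q0 head=0 tape=b[b]a__aa__   (q0,b)→(q2,a,right)
state=q2 head=1 tape=ba[a]__aa__   (q2,a)→(q3,_,left)
state=q3 head=0 tape=b[a]___aa__   (q3,a)→(q4,b,right)
state=q4 head=1 tape=bb[_]__aa__   (q4,_)→(q2,a,right)
state=q2 head=2 tape=bba[_]_aa__   (q2,_)→(q3,_,right)
state=q3 head=3 tape=bba_[_]aa__   (q3,_)→(q1,a,right)
state=q1 head=4 tape=bba_a[a]a__   (q1,a)→(q4,_,left)
state=q4 head=3 tape=bba_[a]_a__   (q4,a)→(q3,b,right)
state=q3 head=4 tape=bba_b[_]a__   (q3,_)→(q1,a,right)
state=q1 head=5 tape=bba_ba[a]__   (q1,a)→(q4,_,left)
state=q4 head=4 tape=bba_b[a]___   (q4,a)→(q3,b,right)
state=q3 head=5 tape=bba_bb[_]__   (q3,_)→(q1,a,right)
state=q1 head=6 tape=bba_bba[_]_   (q1,_)→(q0,b,right)
state=q0 head=7 tape=bba_bbab[_]
At halt the head is at cell 7.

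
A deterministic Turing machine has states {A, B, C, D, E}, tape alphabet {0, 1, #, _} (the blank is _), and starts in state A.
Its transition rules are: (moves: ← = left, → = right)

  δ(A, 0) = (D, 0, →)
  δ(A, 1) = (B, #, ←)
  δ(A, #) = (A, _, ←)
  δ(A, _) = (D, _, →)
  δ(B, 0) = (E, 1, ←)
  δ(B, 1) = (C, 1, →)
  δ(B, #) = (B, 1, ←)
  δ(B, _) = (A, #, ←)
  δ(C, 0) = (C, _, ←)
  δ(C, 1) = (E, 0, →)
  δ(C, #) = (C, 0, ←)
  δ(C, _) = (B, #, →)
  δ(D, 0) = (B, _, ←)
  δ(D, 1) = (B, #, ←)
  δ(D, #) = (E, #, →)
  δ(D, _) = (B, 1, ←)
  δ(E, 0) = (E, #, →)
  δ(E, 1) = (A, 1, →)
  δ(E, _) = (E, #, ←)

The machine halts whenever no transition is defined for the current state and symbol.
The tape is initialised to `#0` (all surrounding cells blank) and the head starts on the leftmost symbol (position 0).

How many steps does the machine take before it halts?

23

A | __[#]0___   read # → write _, move ←, go to A
A | _[_]_0___   read _ → write _, move →, go to D
D | __[_]0___   read _ → write 1, move ←, go to B
B | _[_]10___   read _ → write #, move ←, go to A
A | [_]#10___   read _ → write _, move →, go to D
D | _[#]10___   read # → write #, move →, go to E
E | _#[1]0___   read 1 → write 1, move →, go to A
A | _#1[0]___   read 0 → write 0, move →, go to D
D | _#10[_]__   read _ → write 1, move ←, go to B
B | _#1[0]1__   read 0 → write 1, move ←, go to E
E | _#[1]11__   read 1 → write 1, move →, go to A
A | _#1[1]1__   read 1 → write #, move ←, go to B
B | _#[1]#1__   read 1 → write 1, move →, go to C
C | _#1[#]1__   read # → write 0, move ←, go to C
C | _#[1]01__   read 1 → write 0, move →, go to E
E | _#0[0]1__   read 0 → write #, move →, go to E
E | _#0#[1]__   read 1 → write 1, move →, go to A
A | _#0#1[_]_   read _ → write _, move →, go to D
D | _#0#1_[_]   read _ → write 1, move ←, go to B
B | _#0#1[_]1   read _ → write #, move ←, go to A
A | _#0#[1]#1   read 1 → write #, move ←, go to B
B | _#0[#]##1   read # → write 1, move ←, go to B
B | _#[0]1##1   read 0 → write 1, move ←, go to E
E | _[#]11##1
M halts after 23 transitions.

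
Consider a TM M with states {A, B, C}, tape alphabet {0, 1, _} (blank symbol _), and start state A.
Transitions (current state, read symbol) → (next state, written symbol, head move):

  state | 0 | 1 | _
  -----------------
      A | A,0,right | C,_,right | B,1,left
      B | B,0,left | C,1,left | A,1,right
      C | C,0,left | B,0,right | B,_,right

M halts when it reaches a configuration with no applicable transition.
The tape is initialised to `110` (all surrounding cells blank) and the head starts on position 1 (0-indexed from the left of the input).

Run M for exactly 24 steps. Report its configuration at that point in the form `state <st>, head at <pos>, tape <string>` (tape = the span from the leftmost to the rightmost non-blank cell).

state=A head=1 tape=_1[1]0___   (A,1)→(C,_,right)
state=C head=2 tape=_1_[0]___   (C,0)→(C,0,left)
state=C head=1 tape=_1[_]0___   (C,_)→(B,_,right)
state=B head=2 tape=_1_[0]___   (B,0)→(B,0,left)
state=B head=1 tape=_1[_]0___   (B,_)→(A,1,right)
state=A head=2 tape=_11[0]___   (A,0)→(A,0,right)
state=A head=3 tape=_110[_]__   (A,_)→(B,1,left)
state=B head=2 tape=_11[0]1__   (B,0)→(B,0,left)
state=B head=1 tape=_1[1]01__   (B,1)→(C,1,left)
state=C head=0 tape=_[1]101__   (C,1)→(B,0,right)
state=B head=1 tape=_0[1]01__   (B,1)→(C,1,left)
state=C head=0 tape=_[0]101__   (C,0)→(C,0,left)
state=C head=-1 tape=[_]0101__   (C,_)→(B,_,right)
state=B head=0 tape=_[0]101__   (B,0)→(B,0,left)
state=B head=-1 tape=[_]0101__   (B,_)→(A,1,right)
state=A head=0 tape=1[0]101__   (A,0)→(A,0,right)
state=A head=1 tape=10[1]01__   (A,1)→(C,_,right)
state=C head=2 tape=10_[0]1__   (C,0)→(C,0,left)
state=C head=1 tape=10[_]01__   (C,_)→(B,_,right)
state=B head=2 tape=10_[0]1__   (B,0)→(B,0,left)
state=B head=1 tape=10[_]01__   (B,_)→(A,1,right)
state=A head=2 tape=101[0]1__   (A,0)→(A,0,right)
state=A head=3 tape=1010[1]__   (A,1)→(C,_,right)
state=C head=4 tape=1010_[_]_   (C,_)→(B,_,right)
state=B head=5 tape=1010__[_]
After 24 steps: state B, head at 5, tape 1010.

state B, head at 5, tape 1010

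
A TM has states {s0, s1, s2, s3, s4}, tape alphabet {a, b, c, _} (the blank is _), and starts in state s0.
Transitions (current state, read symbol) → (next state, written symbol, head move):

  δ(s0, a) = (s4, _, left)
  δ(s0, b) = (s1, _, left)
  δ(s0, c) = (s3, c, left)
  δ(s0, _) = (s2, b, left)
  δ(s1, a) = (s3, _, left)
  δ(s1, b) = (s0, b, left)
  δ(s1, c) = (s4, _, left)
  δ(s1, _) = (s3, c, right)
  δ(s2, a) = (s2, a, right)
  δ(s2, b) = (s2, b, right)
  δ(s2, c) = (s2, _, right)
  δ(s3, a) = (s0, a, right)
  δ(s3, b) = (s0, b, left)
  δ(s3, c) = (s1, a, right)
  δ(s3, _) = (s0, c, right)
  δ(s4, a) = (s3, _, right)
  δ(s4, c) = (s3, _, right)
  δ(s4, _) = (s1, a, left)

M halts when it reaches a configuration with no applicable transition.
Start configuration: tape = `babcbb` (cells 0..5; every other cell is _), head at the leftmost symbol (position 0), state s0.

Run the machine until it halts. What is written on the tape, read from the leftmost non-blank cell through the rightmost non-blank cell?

state=s0 head=0 tape=___[b]abcbb   (s0,b)→(s1,_,left)
state=s1 head=-1 tape=__[_]_abcbb   (s1,_)→(s3,c,right)
state=s3 head=0 tape=__c[_]abcbb   (s3,_)→(s0,c,right)
state=s0 head=1 tape=__cc[a]bcbb   (s0,a)→(s4,_,left)
state=s4 head=0 tape=__c[c]_bcbb   (s4,c)→(s3,_,right)
state=s3 head=1 tape=__c_[_]bcbb   (s3,_)→(s0,c,right)
state=s0 head=2 tape=__c_c[b]cbb   (s0,b)→(s1,_,left)
state=s1 head=1 tape=__c_[c]_cbb   (s1,c)→(s4,_,left)
state=s4 head=0 tape=__c[_]__cbb   (s4,_)→(s1,a,left)
state=s1 head=-1 tape=__[c]a__cbb   (s1,c)→(s4,_,left)
state=s4 head=-2 tape=_[_]_a__cbb   (s4,_)→(s1,a,left)
state=s1 head=-3 tape=[_]a_a__cbb   (s1,_)→(s3,c,right)
state=s3 head=-2 tape=c[a]_a__cbb   (s3,a)→(s0,a,right)
state=s0 head=-1 tape=ca[_]a__cbb   (s0,_)→(s2,b,left)
state=s2 head=-2 tape=c[a]ba__cbb   (s2,a)→(s2,a,right)
state=s2 head=-1 tape=ca[b]a__cbb   (s2,b)→(s2,b,right)
state=s2 head=0 tape=cab[a]__cbb   (s2,a)→(s2,a,right)
state=s2 head=1 tape=caba[_]_cbb
The non-blank tape span at halt is caba__cbb.

caba__cbb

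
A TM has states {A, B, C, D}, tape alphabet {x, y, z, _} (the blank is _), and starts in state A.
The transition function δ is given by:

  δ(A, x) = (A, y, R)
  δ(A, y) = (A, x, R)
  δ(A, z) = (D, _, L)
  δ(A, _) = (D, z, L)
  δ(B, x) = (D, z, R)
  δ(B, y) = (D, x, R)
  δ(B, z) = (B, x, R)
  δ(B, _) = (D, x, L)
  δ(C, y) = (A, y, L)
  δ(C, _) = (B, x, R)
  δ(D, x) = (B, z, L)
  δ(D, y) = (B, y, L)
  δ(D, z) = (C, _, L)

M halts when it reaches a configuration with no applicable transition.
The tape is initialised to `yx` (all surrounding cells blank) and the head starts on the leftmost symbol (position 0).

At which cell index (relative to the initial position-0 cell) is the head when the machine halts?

state=A head=0 tape=[y]x_   (A,y)→(A,x,R)
state=A head=1 tape=x[x]_   (A,x)→(A,y,R)
state=A head=2 tape=xy[_]   (A,_)→(D,z,L)
state=D head=1 tape=x[y]z   (D,y)→(B,y,L)
state=B head=0 tape=[x]yz   (B,x)→(D,z,R)
state=D head=1 tape=z[y]z   (D,y)→(B,y,L)
state=B head=0 tape=[z]yz   (B,z)→(B,x,R)
state=B head=1 tape=x[y]z   (B,y)→(D,x,R)
state=D head=2 tape=xx[z]   (D,z)→(C,_,L)
state=C head=1 tape=x[x]_
At halt the head is at cell 1.

1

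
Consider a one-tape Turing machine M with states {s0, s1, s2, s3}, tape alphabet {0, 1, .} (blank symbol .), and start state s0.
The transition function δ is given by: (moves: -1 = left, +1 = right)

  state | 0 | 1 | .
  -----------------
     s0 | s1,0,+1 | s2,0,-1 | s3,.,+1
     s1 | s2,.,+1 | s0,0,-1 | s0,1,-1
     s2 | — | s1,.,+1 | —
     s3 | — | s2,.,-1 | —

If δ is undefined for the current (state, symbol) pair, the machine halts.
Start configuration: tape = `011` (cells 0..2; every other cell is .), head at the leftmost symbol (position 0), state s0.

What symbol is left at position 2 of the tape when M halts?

.

state=s0 head=0 tape=[0]11.   (s0,0)→(s1,0,+1)
state=s1 head=1 tape=0[1]1.   (s1,1)→(s0,0,-1)
state=s0 head=0 tape=[0]01.   (s0,0)→(s1,0,+1)
state=s1 head=1 tape=0[0]1.   (s1,0)→(s2,.,+1)
state=s2 head=2 tape=0.[1].   (s2,1)→(s1,.,+1)
state=s1 head=3 tape=0..[.]   (s1,.)→(s0,1,-1)
state=s0 head=2 tape=0.[.]1   (s0,.)→(s3,.,+1)
state=s3 head=3 tape=0..[1]   (s3,1)→(s2,.,-1)
state=s2 head=2 tape=0.[.].
Cell 2 holds . when M halts.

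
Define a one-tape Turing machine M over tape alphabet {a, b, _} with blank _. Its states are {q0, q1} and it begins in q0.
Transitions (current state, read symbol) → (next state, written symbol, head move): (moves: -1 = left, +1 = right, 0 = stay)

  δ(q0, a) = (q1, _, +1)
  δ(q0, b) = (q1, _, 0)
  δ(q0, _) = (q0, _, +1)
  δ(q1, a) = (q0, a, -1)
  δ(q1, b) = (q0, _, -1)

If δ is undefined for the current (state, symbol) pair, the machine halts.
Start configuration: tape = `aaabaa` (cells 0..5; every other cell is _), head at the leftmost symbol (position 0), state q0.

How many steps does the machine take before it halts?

14

state=q0 head=0 tape=[a]aabaa_   (q0,a)→(q1,_,+1)
state=q1 head=1 tape=_[a]abaa_   (q1,a)→(q0,a,-1)
state=q0 head=0 tape=[_]aabaa_   (q0,_)→(q0,_,+1)
state=q0 head=1 tape=_[a]abaa_   (q0,a)→(q1,_,+1)
state=q1 head=2 tape=__[a]baa_   (q1,a)→(q0,a,-1)
state=q0 head=1 tape=_[_]abaa_   (q0,_)→(q0,_,+1)
state=q0 head=2 tape=__[a]baa_   (q0,a)→(q1,_,+1)
state=q1 head=3 tape=___[b]aa_   (q1,b)→(q0,_,-1)
state=q0 head=2 tape=__[_]_aa_   (q0,_)→(q0,_,+1)
state=q0 head=3 tape=___[_]aa_   (q0,_)→(q0,_,+1)
state=q0 head=4 tape=____[a]a_   (q0,a)→(q1,_,+1)
state=q1 head=5 tape=_____[a]_   (q1,a)→(q0,a,-1)
state=q0 head=4 tape=____[_]a_   (q0,_)→(q0,_,+1)
state=q0 head=5 tape=_____[a]_   (q0,a)→(q1,_,+1)
state=q1 head=6 tape=______[_]
M halts after 14 transitions.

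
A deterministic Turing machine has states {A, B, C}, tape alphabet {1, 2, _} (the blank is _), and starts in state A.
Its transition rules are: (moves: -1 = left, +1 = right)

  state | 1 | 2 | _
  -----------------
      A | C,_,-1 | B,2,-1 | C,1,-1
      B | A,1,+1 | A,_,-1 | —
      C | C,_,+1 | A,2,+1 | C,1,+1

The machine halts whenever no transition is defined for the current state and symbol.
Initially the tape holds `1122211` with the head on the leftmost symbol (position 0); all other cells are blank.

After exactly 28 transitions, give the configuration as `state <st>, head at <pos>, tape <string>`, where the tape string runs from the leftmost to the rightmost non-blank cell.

state C, head at 4, tape 1_1112_1

A | _[1]122211   read 1 → write _, move -1, go to C
C | [_]_122211   read _ → write 1, move +1, go to C
C | 1[_]122211   read _ → write 1, move +1, go to C
C | 11[1]22211   read 1 → write _, move +1, go to C
C | 11_[2]2211   read 2 → write 2, move +1, go to A
A | 11_2[2]211   read 2 → write 2, move -1, go to B
B | 11_[2]2211   read 2 → write _, move -1, go to A
A | 11[_]_2211   read _ → write 1, move -1, go to C
C | 1[1]1_2211   read 1 → write _, move +1, go to C
C | 1_[1]_2211   read 1 → write _, move +1, go to C
C | 1__[_]2211   read _ → write 1, move +1, go to C
C | 1__1[2]211   read 2 → write 2, move +1, go to A
A | 1__12[2]11   read 2 → write 2, move -1, go to B
B | 1__1[2]211   read 2 → write _, move -1, go to A
A | 1__[1]_211   read 1 → write _, move -1, go to C
C | 1_[_]__211   read _ → write 1, move +1, go to C
C | 1_1[_]_211   read _ → write 1, move +1, go to C
C | 1_11[_]211   read _ → write 1, move +1, go to C
C | 1_111[2]11   read 2 → write 2, move +1, go to A
A | 1_1112[1]1   read 1 → write _, move -1, go to C
C | 1_111[2]_1   read 2 → write 2, move +1, go to A
A | 1_1112[_]1   read _ → write 1, move -1, go to C
C | 1_111[2]11   read 2 → write 2, move +1, go to A
A | 1_1112[1]1   read 1 → write _, move -1, go to C
C | 1_111[2]_1   read 2 → write 2, move +1, go to A
A | 1_1112[_]1   read _ → write 1, move -1, go to C
C | 1_111[2]11   read 2 → write 2, move +1, go to A
A | 1_1112[1]1   read 1 → write _, move -1, go to C
C | 1_111[2]_1
After 28 steps: state C, head at 4, tape 1_1112_1.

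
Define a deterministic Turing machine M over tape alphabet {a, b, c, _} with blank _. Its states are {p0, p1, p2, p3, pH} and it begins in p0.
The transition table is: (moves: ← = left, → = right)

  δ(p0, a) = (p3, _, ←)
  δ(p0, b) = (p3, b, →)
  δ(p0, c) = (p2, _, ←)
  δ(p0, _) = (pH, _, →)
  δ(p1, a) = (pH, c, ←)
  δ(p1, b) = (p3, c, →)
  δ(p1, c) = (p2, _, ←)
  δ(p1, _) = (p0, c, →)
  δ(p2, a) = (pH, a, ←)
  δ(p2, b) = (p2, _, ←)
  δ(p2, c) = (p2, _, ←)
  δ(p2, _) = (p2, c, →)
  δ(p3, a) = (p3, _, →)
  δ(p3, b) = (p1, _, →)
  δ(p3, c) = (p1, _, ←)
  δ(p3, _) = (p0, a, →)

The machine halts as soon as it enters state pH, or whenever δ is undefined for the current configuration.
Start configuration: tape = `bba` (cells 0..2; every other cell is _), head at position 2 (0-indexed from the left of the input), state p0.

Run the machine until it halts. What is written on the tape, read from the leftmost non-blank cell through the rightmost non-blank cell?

b_c

p0 | bb[a]__   read a → write _, move ←, go to p3
p3 | b[b]___   read b → write _, move →, go to p1
p1 | b_[_]__   read _ → write c, move →, go to p0
p0 | b_c[_]_   read _ → write _, move →, go to pH
pH | b_c_[_]
The non-blank tape span at halt is b_c.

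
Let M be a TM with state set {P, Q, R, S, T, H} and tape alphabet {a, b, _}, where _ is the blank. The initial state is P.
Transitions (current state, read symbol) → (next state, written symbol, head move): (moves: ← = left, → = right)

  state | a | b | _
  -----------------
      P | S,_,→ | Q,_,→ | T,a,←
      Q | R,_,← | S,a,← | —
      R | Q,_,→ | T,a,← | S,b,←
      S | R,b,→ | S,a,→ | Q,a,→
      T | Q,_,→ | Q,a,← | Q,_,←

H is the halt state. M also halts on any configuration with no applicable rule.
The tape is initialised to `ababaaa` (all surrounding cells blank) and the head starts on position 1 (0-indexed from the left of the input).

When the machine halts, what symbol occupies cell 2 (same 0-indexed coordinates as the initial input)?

state=P head=1 tape=_a[b]abaaa   (P,b)→(Q,_,→)
state=Q head=2 tape=_a_[a]baaa   (Q,a)→(R,_,←)
state=R head=1 tape=_a[_]_baaa   (R,_)→(S,b,←)
state=S head=0 tape=_[a]b_baaa   (S,a)→(R,b,→)
state=R head=1 tape=_b[b]_baaa   (R,b)→(T,a,←)
state=T head=0 tape=_[b]a_baaa   (T,b)→(Q,a,←)
state=Q head=-1 tape=[_]aa_baaa
Cell 2 holds _ when M halts.

_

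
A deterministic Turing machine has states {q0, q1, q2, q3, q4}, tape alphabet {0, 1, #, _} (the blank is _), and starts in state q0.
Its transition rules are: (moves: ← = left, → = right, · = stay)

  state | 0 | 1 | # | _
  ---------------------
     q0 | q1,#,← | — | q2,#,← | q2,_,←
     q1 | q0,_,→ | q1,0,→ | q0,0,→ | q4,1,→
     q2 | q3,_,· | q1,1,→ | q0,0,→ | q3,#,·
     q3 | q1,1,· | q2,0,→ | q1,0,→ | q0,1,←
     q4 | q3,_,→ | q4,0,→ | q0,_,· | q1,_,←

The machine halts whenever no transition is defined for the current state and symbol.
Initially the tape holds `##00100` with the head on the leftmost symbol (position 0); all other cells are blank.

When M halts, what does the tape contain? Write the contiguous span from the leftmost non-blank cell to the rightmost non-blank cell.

state=q0 head=0 tape=__[#]#00100   (q0,#)→(q2,#,←)
state=q2 head=-1 tape=_[_]##00100   (q2,_)→(q3,#,·)
state=q3 head=-1 tape=_[#]##00100   (q3,#)→(q1,0,→)
state=q1 head=0 tape=_0[#]#00100   (q1,#)→(q0,0,→)
state=q0 head=1 tape=_00[#]00100   (q0,#)→(q2,#,←)
state=q2 head=0 tape=_0[0]#00100   (q2,0)→(q3,_,·)
state=q3 head=0 tape=_0[_]#00100   (q3,_)→(q0,1,←)
state=q0 head=-1 tape=_[0]1#00100   (q0,0)→(q1,#,←)
state=q1 head=-2 tape=[_]#1#00100   (q1,_)→(q4,1,→)
state=q4 head=-1 tape=1[#]1#00100   (q4,#)→(q0,_,·)
state=q0 head=-1 tape=1[_]1#00100   (q0,_)→(q2,_,←)
state=q2 head=-2 tape=[1]_1#00100   (q2,1)→(q1,1,→)
state=q1 head=-1 tape=1[_]1#00100   (q1,_)→(q4,1,→)
state=q4 head=0 tape=11[1]#00100   (q4,1)→(q4,0,→)
state=q4 head=1 tape=110[#]00100   (q4,#)→(q0,_,·)
state=q0 head=1 tape=110[_]00100   (q0,_)→(q2,_,←)
state=q2 head=0 tape=11[0]_00100   (q2,0)→(q3,_,·)
state=q3 head=0 tape=11[_]_00100   (q3,_)→(q0,1,←)
state=q0 head=-1 tape=1[1]1_00100
The non-blank tape span at halt is 111_00100.

111_00100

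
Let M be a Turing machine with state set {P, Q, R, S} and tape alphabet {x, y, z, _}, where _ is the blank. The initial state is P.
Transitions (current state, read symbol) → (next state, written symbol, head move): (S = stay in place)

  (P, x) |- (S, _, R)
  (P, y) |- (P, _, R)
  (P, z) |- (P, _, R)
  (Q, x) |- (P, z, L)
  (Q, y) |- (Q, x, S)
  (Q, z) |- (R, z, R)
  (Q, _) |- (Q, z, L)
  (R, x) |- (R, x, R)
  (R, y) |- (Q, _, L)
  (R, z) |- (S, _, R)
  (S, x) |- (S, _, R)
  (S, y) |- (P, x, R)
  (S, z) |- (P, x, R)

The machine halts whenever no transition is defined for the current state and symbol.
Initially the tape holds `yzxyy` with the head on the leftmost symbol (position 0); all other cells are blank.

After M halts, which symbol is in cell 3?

x

state=P head=0 tape=[y]zxyy_   (P,y)→(P,_,R)
state=P head=1 tape=_[z]xyy_   (P,z)→(P,_,R)
state=P head=2 tape=__[x]yy_   (P,x)→(S,_,R)
state=S head=3 tape=___[y]y_   (S,y)→(P,x,R)
state=P head=4 tape=___x[y]_   (P,y)→(P,_,R)
state=P head=5 tape=___x_[_]
Cell 3 holds x when M halts.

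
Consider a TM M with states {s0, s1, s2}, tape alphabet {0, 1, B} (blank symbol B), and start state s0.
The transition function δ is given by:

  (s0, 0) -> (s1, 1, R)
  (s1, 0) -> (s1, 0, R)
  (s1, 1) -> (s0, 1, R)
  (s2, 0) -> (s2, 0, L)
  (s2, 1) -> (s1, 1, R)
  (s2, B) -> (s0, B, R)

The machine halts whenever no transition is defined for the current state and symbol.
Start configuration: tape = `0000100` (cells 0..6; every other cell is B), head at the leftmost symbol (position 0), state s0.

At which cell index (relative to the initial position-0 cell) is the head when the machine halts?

state=s0 head=0 tape=[0]000100B   (s0,0)→(s1,1,R)
state=s1 head=1 tape=1[0]00100B   (s1,0)→(s1,0,R)
state=s1 head=2 tape=10[0]0100B   (s1,0)→(s1,0,R)
state=s1 head=3 tape=100[0]100B   (s1,0)→(s1,0,R)
state=s1 head=4 tape=1000[1]00B   (s1,1)→(s0,1,R)
state=s0 head=5 tape=10001[0]0B   (s0,0)→(s1,1,R)
state=s1 head=6 tape=100011[0]B   (s1,0)→(s1,0,R)
state=s1 head=7 tape=1000110[B]
At halt the head is at cell 7.

7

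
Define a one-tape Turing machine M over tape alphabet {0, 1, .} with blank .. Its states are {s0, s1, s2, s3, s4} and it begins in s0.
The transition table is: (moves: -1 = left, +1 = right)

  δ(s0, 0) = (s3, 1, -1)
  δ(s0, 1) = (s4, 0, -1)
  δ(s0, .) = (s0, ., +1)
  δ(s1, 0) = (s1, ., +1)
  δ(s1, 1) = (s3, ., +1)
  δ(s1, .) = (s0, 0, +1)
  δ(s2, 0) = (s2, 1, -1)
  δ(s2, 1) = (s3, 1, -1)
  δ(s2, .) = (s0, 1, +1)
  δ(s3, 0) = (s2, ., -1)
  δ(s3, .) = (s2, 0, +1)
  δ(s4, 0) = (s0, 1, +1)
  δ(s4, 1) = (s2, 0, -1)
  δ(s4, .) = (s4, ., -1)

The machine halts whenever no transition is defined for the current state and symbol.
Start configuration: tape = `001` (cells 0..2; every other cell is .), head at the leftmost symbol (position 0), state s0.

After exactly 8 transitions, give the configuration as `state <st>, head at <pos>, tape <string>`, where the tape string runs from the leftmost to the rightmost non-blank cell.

state s4, head at -2, tape 1.001

state=s0 head=0 tape=..[0]01   (s0,0)→(s3,1,-1)
state=s3 head=-1 tape=.[.]101   (s3,.)→(s2,0,+1)
state=s2 head=0 tape=.0[1]01   (s2,1)→(s3,1,-1)
state=s3 head=-1 tape=.[0]101   (s3,0)→(s2,.,-1)
state=s2 head=-2 tape=[.].101   (s2,.)→(s0,1,+1)
state=s0 head=-1 tape=1[.]101   (s0,.)→(s0,.,+1)
state=s0 head=0 tape=1.[1]01   (s0,1)→(s4,0,-1)
state=s4 head=-1 tape=1[.]001   (s4,.)→(s4,.,-1)
state=s4 head=-2 tape=[1].001
After 8 steps: state s4, head at -2, tape 1.001.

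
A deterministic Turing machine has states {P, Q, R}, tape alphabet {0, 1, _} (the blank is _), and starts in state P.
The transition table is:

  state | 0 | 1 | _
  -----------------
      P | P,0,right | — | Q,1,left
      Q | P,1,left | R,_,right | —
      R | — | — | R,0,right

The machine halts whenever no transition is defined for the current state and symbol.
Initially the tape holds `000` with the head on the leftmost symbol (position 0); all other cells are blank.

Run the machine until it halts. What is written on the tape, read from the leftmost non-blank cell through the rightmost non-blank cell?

state=P head=0 tape=[0]00_   (P,0)→(P,0,right)
state=P head=1 tape=0[0]0_   (P,0)→(P,0,right)
state=P head=2 tape=00[0]_   (P,0)→(P,0,right)
state=P head=3 tape=000[_]   (P,_)→(Q,1,left)
state=Q head=2 tape=00[0]1   (Q,0)→(P,1,left)
state=P head=1 tape=0[0]11   (P,0)→(P,0,right)
state=P head=2 tape=00[1]1
The non-blank tape span at halt is 0011.

0011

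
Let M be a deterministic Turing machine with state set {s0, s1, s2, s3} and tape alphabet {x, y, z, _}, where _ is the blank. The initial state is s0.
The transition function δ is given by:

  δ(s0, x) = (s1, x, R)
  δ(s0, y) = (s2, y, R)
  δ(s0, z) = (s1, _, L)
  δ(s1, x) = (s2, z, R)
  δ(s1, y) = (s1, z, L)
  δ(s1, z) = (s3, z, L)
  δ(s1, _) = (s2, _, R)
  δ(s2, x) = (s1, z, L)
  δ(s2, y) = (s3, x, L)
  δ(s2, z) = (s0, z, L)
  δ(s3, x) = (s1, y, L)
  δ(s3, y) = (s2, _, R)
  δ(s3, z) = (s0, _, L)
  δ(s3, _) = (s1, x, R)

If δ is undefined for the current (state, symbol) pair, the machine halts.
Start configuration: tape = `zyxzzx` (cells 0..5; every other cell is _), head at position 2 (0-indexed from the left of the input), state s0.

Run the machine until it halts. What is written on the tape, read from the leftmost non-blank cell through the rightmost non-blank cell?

s0 | __zy[x]zzx   read x → write x, move R, go to s1
s1 | __zyx[z]zx   read z → write z, move L, go to s3
s3 | __zy[x]zzx   read x → write y, move L, go to s1
s1 | __z[y]yzzx   read y → write z, move L, go to s1
s1 | __[z]zyzzx   read z → write z, move L, go to s3
s3 | _[_]zzyzzx   read _ → write x, move R, go to s1
s1 | _x[z]zyzzx   read z → write z, move L, go to s3
s3 | _[x]zzyzzx   read x → write y, move L, go to s1
s1 | [_]yzzyzzx   read _ → write _, move R, go to s2
s2 | _[y]zzyzzx   read y → write x, move L, go to s3
s3 | [_]xzzyzzx   read _ → write x, move R, go to s1
s1 | x[x]zzyzzx   read x → write z, move R, go to s2
s2 | xz[z]zyzzx   read z → write z, move L, go to s0
s0 | x[z]zzyzzx   read z → write _, move L, go to s1
s1 | [x]_zzyzzx   read x → write z, move R, go to s2
s2 | z[_]zzyzzx
The non-blank tape span at halt is z_zzyzzx.

z_zzyzzx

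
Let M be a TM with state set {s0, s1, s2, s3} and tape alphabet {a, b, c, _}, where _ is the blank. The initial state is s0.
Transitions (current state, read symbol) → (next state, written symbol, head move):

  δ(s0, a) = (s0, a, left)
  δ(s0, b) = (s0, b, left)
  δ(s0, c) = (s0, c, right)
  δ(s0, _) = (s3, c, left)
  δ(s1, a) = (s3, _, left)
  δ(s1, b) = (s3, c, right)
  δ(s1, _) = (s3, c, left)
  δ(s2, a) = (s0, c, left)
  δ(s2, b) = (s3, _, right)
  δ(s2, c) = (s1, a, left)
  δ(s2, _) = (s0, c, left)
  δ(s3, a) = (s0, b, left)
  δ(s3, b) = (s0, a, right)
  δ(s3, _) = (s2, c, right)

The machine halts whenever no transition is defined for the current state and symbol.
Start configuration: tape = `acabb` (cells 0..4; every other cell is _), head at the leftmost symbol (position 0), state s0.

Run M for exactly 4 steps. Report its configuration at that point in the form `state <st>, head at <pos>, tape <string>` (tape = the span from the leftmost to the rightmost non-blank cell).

state s1, head at -2, tape caacabb

state=s0 head=0 tape=__[a]cabb   (s0,a)→(s0,a,left)
state=s0 head=-1 tape=_[_]acabb   (s0,_)→(s3,c,left)
state=s3 head=-2 tape=[_]cacabb   (s3,_)→(s2,c,right)
state=s2 head=-1 tape=c[c]acabb   (s2,c)→(s1,a,left)
state=s1 head=-2 tape=[c]aacabb
After 4 steps: state s1, head at -2, tape caacabb.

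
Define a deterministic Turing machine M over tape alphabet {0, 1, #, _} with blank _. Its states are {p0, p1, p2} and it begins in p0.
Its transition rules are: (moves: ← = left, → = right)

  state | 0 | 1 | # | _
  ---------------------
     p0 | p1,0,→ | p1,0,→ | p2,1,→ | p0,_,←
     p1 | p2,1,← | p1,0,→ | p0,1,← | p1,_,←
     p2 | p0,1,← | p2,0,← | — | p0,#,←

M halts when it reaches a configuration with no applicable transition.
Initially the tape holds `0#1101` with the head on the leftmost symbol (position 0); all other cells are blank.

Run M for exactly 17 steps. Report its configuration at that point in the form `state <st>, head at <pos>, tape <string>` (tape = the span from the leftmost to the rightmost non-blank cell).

state p1, head at 5, tape 000001

state=p0 head=0 tape=[0]#1101_   (p0,0)→(p1,0,→)
state=p1 head=1 tape=0[#]1101_   (p1,#)→(p0,1,←)
state=p0 head=0 tape=[0]11101_   (p0,0)→(p1,0,→)
state=p1 head=1 tape=0[1]1101_   (p1,1)→(p1,0,→)
state=p1 head=2 tape=00[1]101_   (p1,1)→(p1,0,→)
state=p1 head=3 tape=000[1]01_   (p1,1)→(p1,0,→)
state=p1 head=4 tape=0000[0]1_   (p1,0)→(p2,1,←)
state=p2 head=3 tape=000[0]11_   (p2,0)→(p0,1,←)
state=p0 head=2 tape=00[0]111_   (p0,0)→(p1,0,→)
state=p1 head=3 tape=000[1]11_   (p1,1)→(p1,0,→)
state=p1 head=4 tape=0000[1]1_   (p1,1)→(p1,0,→)
state=p1 head=5 tape=00000[1]_   (p1,1)→(p1,0,→)
state=p1 head=6 tape=000000[_]   (p1,_)→(p1,_,←)
state=p1 head=5 tape=00000[0]_   (p1,0)→(p2,1,←)
state=p2 head=4 tape=0000[0]1_   (p2,0)→(p0,1,←)
state=p0 head=3 tape=000[0]11_   (p0,0)→(p1,0,→)
state=p1 head=4 tape=0000[1]1_   (p1,1)→(p1,0,→)
state=p1 head=5 tape=00000[1]_
After 17 steps: state p1, head at 5, tape 000001.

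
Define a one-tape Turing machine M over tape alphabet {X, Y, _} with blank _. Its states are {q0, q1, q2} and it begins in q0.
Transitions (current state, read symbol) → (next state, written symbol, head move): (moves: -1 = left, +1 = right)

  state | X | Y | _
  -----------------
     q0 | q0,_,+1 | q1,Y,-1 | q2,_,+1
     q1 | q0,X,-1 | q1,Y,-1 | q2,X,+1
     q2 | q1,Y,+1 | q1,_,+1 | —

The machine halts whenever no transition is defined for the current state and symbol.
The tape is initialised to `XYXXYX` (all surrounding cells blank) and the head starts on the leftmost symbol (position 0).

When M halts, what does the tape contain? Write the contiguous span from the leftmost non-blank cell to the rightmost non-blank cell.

state=q0 head=0 tape=[X]YXXYX__   (q0,X)→(q0,_,+1)
state=q0 head=1 tape=_[Y]XXYX__   (q0,Y)→(q1,Y,-1)
state=q1 head=0 tape=[_]YXXYX__   (q1,_)→(q2,X,+1)
state=q2 head=1 tape=X[Y]XXYX__   (q2,Y)→(q1,_,+1)
state=q1 head=2 tape=X_[X]XYX__   (q1,X)→(q0,X,-1)
state=q0 head=1 tape=X[_]XXYX__   (q0,_)→(q2,_,+1)
state=q2 head=2 tape=X_[X]XYX__   (q2,X)→(q1,Y,+1)
state=q1 head=3 tape=X_Y[X]YX__   (q1,X)→(q0,X,-1)
state=q0 head=2 tape=X_[Y]XYX__   (q0,Y)→(q1,Y,-1)
state=q1 head=1 tape=X[_]YXYX__   (q1,_)→(q2,X,+1)
state=q2 head=2 tape=XX[Y]XYX__   (q2,Y)→(q1,_,+1)
state=q1 head=3 tape=XX_[X]YX__   (q1,X)→(q0,X,-1)
state=q0 head=2 tape=XX[_]XYX__   (q0,_)→(q2,_,+1)
state=q2 head=3 tape=XX_[X]YX__   (q2,X)→(q1,Y,+1)
state=q1 head=4 tape=XX_Y[Y]X__   (q1,Y)→(q1,Y,-1)
state=q1 head=3 tape=XX_[Y]YX__   (q1,Y)→(q1,Y,-1)
state=q1 head=2 tape=XX[_]YYX__   (q1,_)→(q2,X,+1)
state=q2 head=3 tape=XXX[Y]YX__   (q2,Y)→(q1,_,+1)
state=q1 head=4 tape=XXX_[Y]X__   (q1,Y)→(q1,Y,-1)
state=q1 head=3 tape=XXX[_]YX__   (q1,_)→(q2,X,+1)
state=q2 head=4 tape=XXXX[Y]X__   (q2,Y)→(q1,_,+1)
state=q1 head=5 tape=XXXX_[X]__   (q1,X)→(q0,X,-1)
state=q0 head=4 tape=XXXX[_]X__   (q0,_)→(q2,_,+1)
state=q2 head=5 tape=XXXX_[X]__   (q2,X)→(q1,Y,+1)
state=q1 head=6 tape=XXXX_Y[_]_   (q1,_)→(q2,X,+1)
state=q2 head=7 tape=XXXX_YX[_]
The non-blank tape span at halt is XXXX_YX.

XXXX_YX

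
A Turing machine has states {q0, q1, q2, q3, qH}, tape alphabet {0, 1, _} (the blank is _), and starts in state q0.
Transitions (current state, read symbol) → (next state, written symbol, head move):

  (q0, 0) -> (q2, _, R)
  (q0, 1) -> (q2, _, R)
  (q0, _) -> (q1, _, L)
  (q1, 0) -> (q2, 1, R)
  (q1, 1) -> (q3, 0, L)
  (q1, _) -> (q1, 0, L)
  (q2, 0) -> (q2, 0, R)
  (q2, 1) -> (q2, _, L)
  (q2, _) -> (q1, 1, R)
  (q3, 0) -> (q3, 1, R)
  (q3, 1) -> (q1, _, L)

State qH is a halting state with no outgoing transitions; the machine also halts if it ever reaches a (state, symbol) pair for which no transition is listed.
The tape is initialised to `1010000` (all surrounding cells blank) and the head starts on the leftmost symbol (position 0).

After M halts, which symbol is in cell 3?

1

state=q0 head=0 tape=[1]010000___   (q0,1)→(q2,_,R)
state=q2 head=1 tape=_[0]10000___   (q2,0)→(q2,0,R)
state=q2 head=2 tape=_0[1]0000___   (q2,1)→(q2,_,L)
state=q2 head=1 tape=_[0]_0000___   (q2,0)→(q2,0,R)
state=q2 head=2 tape=_0[_]0000___   (q2,_)→(q1,1,R)
state=q1 head=3 tape=_01[0]000___   (q1,0)→(q2,1,R)
state=q2 head=4 tape=_011[0]00___   (q2,0)→(q2,0,R)
state=q2 head=5 tape=_0110[0]0___   (q2,0)→(q2,0,R)
state=q2 head=6 tape=_01100[0]___   (q2,0)→(q2,0,R)
state=q2 head=7 tape=_011000[_]__   (q2,_)→(q1,1,R)
state=q1 head=8 tape=_0110001[_]_   (q1,_)→(q1,0,L)
state=q1 head=7 tape=_011000[1]0_   (q1,1)→(q3,0,L)
state=q3 head=6 tape=_01100[0]00_   (q3,0)→(q3,1,R)
state=q3 head=7 tape=_011001[0]0_   (q3,0)→(q3,1,R)
state=q3 head=8 tape=_0110011[0]_   (q3,0)→(q3,1,R)
state=q3 head=9 tape=_01100111[_]
Cell 3 holds 1 when M halts.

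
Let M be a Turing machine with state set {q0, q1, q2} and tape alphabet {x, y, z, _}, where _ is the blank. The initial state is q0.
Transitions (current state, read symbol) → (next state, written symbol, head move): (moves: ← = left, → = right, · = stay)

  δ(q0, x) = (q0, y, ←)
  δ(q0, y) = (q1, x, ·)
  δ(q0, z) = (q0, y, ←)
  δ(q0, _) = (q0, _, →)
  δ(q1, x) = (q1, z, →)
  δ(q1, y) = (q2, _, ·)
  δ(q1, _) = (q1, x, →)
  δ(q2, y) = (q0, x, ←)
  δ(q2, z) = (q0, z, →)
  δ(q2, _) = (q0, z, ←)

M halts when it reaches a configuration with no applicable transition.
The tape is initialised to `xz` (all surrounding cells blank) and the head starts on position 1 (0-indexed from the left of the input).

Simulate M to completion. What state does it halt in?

q1

q0 | _x[z]   read z → write y, move ←, go to q0
q0 | _[x]y   read x → write y, move ←, go to q0
q0 | [_]yy   read _ → write _, move →, go to q0
q0 | _[y]y   read y → write x, move ·, go to q1
q1 | _[x]y   read x → write z, move →, go to q1
q1 | _z[y]   read y → write _, move ·, go to q2
q2 | _z[_]   read _ → write z, move ←, go to q0
q0 | _[z]z   read z → write y, move ←, go to q0
q0 | [_]yz   read _ → write _, move →, go to q0
q0 | _[y]z   read y → write x, move ·, go to q1
q1 | _[x]z   read x → write z, move →, go to q1
q1 | _z[z]
No transition is defined for (q1, z); M halts in state q1.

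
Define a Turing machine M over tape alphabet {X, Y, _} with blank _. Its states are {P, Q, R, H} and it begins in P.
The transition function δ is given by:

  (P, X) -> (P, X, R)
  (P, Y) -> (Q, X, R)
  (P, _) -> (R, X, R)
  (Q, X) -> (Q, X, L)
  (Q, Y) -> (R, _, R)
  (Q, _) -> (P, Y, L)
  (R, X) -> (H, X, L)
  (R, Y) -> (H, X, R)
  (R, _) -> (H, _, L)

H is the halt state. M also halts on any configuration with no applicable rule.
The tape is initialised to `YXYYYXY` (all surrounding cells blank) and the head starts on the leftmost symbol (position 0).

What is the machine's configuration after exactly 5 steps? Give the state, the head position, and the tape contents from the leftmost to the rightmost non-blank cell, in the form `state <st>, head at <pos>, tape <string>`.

state=P head=0 tape=__[Y]XYYYXY   (P,Y)→(Q,X,R)
state=Q head=1 tape=__X[X]YYYXY   (Q,X)→(Q,X,L)
state=Q head=0 tape=__[X]XYYYXY   (Q,X)→(Q,X,L)
state=Q head=-1 tape=_[_]XXYYYXY   (Q,_)→(P,Y,L)
state=P head=-2 tape=[_]YXXYYYXY   (P,_)→(R,X,R)
state=R head=-1 tape=X[Y]XXYYYXY
After 5 steps: state R, head at -1, tape XYXXYYYXY.

state R, head at -1, tape XYXXYYYXY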